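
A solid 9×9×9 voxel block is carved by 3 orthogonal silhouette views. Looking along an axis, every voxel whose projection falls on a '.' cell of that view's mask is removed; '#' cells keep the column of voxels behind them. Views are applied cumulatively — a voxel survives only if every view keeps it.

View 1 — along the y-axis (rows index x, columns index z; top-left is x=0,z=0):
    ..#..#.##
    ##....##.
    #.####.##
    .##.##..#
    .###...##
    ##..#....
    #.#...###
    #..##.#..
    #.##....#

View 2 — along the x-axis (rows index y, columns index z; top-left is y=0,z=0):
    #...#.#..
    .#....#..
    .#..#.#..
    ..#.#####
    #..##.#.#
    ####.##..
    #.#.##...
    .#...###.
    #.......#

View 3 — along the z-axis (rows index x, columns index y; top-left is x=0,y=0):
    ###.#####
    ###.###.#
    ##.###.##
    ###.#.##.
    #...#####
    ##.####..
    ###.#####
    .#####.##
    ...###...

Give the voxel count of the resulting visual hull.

full grid |V| = 729
after view 1 [y-axis, 41 of 81 cells solid] → remaining = 369
after view 2 [x-axis, 35 of 81 cells solid] → remaining = 153
after view 3 [z-axis, 58 of 81 cells solid] → remaining = 108

|visual hull| = 108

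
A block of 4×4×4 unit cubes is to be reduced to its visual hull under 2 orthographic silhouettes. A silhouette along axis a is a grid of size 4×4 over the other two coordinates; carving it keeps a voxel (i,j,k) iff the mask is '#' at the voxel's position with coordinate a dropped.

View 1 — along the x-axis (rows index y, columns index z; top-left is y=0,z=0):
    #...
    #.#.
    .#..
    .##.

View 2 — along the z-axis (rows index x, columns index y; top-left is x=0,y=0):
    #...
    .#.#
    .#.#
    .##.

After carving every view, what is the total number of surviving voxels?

|visual hull| = 12

full grid |V| = 64
V1 x: intersect with YZ mask (6 set) -- 24 left
V2 z: intersect with XY mask (7 set) -- 12 left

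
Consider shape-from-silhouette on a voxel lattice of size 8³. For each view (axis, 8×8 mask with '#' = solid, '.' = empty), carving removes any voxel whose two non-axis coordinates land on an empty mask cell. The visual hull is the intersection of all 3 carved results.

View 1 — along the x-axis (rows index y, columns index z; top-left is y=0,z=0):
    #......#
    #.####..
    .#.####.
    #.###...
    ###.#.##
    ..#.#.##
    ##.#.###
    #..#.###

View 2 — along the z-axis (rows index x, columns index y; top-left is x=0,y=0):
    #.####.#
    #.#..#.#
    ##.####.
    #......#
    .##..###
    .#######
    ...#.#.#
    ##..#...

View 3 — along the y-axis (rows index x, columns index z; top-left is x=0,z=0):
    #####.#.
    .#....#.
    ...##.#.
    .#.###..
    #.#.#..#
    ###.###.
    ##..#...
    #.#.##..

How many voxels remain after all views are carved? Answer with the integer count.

voxel count = 85

start: 8×8×8 = 512 voxels
after view 1 [x-axis, 37 of 64 cells solid] → remaining = 296
after view 2 [z-axis, 36 of 64 cells solid] → remaining = 162
after view 3 [y-axis, 32 of 64 cells solid] → remaining = 85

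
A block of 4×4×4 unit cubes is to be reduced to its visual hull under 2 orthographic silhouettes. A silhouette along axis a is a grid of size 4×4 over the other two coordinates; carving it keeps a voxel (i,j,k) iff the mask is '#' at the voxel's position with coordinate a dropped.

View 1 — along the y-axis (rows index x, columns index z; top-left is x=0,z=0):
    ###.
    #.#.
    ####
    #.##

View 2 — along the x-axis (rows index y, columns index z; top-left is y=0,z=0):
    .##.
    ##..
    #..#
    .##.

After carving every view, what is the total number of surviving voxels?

initial block: 4^3 = 64
step 1: project along y, AND mask (12/16) → |grid| = 48
step 2: project along x, AND mask (8/16) → |grid| = 24

|visual hull| = 24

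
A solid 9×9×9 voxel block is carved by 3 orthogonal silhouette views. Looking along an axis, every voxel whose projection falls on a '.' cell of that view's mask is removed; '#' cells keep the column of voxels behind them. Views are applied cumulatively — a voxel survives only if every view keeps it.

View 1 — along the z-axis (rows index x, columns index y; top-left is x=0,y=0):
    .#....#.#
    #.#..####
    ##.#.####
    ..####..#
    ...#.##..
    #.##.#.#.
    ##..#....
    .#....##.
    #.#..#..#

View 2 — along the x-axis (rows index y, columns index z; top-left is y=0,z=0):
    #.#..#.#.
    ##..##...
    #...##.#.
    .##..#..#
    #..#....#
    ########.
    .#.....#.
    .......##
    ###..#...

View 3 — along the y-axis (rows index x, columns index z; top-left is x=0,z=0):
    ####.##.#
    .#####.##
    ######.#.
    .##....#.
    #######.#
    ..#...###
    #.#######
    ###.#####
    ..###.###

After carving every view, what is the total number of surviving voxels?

full grid |V| = 729
[1] z-view keeps 39 columns → grid now 351
[2] x-view keeps 35 columns → grid now 160
[3] y-view keeps 58 columns → grid now 110

|visual hull| = 110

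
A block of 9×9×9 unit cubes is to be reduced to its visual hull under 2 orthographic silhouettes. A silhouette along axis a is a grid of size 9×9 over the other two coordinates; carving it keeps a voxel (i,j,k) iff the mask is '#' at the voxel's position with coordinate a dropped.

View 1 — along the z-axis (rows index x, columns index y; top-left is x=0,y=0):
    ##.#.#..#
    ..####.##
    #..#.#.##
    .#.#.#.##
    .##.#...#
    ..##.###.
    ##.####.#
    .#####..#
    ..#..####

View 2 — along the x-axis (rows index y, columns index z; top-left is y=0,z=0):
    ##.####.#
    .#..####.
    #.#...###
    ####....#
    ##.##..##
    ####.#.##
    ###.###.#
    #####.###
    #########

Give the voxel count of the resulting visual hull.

319 voxels

full grid |V| = 729
[1] z-view keeps 48 columns → grid now 432
[2] x-view keeps 59 columns → grid now 319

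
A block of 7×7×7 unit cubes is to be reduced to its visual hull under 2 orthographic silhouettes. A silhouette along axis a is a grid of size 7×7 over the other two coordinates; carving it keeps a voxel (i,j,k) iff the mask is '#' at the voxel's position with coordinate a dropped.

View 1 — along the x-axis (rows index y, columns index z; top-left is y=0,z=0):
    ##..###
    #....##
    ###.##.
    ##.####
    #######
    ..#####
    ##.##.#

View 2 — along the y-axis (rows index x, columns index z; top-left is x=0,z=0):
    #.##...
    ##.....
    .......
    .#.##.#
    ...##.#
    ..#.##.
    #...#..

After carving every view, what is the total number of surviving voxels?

remaining voxels: 88

before carving: 343 voxels (7×7×7)
step 1: project along x, AND mask (36/49) → |grid| = 252
step 2: project along y, AND mask (17/49) → |grid| = 88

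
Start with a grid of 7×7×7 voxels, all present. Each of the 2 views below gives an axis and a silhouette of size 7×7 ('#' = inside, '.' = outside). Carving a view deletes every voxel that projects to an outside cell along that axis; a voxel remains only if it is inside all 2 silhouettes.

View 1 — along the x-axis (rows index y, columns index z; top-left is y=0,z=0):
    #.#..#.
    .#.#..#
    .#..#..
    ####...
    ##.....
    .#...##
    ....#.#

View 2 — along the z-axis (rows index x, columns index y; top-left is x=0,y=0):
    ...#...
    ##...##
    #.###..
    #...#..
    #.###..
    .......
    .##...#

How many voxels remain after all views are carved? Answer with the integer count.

49 voxels

initial block: 7^3 = 343
  1. axis=0 (YZ plane), |mask|=19  ⇒  voxels=133
  2. axis=2 (XY plane), |mask|=18  ⇒  voxels=49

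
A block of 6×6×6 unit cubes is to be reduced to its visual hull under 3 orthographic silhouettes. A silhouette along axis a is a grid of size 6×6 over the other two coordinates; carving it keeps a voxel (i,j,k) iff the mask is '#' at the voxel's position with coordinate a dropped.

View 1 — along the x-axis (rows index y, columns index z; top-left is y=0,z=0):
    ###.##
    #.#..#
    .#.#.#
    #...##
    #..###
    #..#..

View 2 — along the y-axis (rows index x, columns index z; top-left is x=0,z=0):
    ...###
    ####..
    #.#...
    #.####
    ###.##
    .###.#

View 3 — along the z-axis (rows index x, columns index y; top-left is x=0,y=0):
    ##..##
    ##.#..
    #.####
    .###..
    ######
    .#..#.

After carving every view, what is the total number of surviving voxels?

full grid |V| = 216
step 1: project along x, AND mask (20/36) → |grid| = 120
step 2: project along y, AND mask (23/36) → |grid| = 77
step 3: project along z, AND mask (23/36) → |grid| = 47

voxel count = 47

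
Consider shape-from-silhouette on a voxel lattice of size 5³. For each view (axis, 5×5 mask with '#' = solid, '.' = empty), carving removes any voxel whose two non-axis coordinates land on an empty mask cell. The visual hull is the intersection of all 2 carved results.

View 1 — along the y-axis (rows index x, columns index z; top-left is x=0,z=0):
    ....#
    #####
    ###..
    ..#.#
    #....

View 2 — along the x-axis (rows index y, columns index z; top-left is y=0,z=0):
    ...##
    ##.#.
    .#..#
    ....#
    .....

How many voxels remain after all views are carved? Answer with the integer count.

initial block: 5^3 = 125
step 1: project along y, AND mask (12/25) → |grid| = 60
step 2: project along x, AND mask (8/25) → |grid| = 18

|visual hull| = 18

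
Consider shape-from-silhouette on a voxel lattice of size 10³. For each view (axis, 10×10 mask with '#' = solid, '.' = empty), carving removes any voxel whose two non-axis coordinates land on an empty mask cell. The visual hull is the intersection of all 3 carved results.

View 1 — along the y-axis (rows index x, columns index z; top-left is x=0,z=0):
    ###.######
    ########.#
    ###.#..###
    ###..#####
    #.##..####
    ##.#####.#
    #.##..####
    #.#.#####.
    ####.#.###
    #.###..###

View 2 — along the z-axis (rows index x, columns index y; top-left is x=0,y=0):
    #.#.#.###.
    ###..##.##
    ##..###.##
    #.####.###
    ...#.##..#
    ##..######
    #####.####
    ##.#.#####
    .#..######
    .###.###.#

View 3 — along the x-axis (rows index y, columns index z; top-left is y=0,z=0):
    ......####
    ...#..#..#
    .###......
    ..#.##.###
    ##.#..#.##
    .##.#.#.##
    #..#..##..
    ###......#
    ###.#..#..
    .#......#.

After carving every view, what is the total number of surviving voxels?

full grid |V| = 1000
after view 1 [y-axis, 77 of 100 cells solid] → remaining = 770
after view 2 [z-axis, 71 of 100 cells solid] → remaining = 546
after view 3 [x-axis, 43 of 100 cells solid] → remaining = 236

remaining voxels: 236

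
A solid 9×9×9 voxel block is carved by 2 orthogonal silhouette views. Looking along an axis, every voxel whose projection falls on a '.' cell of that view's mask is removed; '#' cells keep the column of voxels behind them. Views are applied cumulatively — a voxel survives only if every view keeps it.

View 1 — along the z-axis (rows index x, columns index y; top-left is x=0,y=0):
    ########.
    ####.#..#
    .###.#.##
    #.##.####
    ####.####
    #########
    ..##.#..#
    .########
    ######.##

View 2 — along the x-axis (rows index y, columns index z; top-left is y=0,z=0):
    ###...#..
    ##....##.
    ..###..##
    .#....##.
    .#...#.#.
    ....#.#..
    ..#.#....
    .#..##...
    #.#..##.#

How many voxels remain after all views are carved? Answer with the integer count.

voxel count = 225

full grid |V| = 729
step 1: project along z, AND mask (64/81) → |grid| = 576
step 2: project along x, AND mask (31/81) → |grid| = 225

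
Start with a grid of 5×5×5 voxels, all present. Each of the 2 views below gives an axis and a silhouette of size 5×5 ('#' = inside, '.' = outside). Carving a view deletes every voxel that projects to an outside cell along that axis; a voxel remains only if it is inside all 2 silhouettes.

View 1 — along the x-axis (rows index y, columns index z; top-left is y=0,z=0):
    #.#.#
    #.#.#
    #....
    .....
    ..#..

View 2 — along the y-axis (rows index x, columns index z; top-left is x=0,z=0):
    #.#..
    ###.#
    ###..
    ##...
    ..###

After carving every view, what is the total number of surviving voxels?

before carving: 125 voxels (5×5×5)
carve view 1 (along x, YZ-mask fill 8/25): 40 voxels remain
carve view 2 (along y, XZ-mask fill 14/25): 28 voxels remain

voxel count = 28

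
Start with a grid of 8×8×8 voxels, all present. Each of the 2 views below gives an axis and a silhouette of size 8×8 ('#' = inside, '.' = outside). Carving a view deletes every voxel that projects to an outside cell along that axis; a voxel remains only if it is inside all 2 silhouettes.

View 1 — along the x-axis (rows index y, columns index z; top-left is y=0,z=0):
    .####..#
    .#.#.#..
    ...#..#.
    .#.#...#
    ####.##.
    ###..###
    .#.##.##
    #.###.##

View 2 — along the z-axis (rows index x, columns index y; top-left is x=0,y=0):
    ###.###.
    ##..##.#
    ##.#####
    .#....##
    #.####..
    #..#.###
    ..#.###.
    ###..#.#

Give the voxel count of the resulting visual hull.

initial block: 8^3 = 512
after view 1 [x-axis, 36 of 64 cells solid] → remaining = 288
after view 2 [z-axis, 40 of 64 cells solid] → remaining = 189

|visual hull| = 189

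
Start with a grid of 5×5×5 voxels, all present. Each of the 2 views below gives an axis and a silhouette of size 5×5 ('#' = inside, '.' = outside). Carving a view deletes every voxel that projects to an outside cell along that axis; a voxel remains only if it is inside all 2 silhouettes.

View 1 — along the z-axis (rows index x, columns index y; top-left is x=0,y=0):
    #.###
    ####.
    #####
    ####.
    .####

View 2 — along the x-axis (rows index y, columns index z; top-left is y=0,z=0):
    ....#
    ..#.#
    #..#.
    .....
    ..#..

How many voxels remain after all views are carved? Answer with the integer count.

remaining voxels: 25

full grid |V| = 125
step 1: project along z, AND mask (21/25) → |grid| = 105
step 2: project along x, AND mask (6/25) → |grid| = 25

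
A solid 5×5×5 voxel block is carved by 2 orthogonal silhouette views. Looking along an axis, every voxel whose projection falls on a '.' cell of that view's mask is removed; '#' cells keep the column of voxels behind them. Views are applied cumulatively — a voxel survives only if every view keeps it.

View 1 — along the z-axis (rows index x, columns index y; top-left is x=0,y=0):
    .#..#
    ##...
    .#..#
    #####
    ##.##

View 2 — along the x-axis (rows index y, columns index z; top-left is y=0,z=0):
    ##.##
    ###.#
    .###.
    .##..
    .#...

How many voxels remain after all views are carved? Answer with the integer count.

before carving: 125 voxels (5×5×5)
  1. axis=2 (XY plane), |mask|=15  ⇒  voxels=75
  2. axis=0 (YZ plane), |mask|=14  ⇒  voxels=43

voxel count = 43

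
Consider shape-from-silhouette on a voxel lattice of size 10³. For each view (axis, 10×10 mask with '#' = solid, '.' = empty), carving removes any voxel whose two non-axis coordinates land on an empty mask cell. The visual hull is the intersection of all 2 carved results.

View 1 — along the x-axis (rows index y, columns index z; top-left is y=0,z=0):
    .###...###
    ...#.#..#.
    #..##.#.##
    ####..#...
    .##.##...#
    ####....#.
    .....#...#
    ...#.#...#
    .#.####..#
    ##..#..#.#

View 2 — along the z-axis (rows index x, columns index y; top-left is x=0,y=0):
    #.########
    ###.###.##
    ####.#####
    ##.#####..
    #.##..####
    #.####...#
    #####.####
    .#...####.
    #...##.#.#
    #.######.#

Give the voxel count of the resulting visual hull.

voxel count = 337

full grid |V| = 1000
after view 1 [x-axis, 46 of 100 cells solid] → remaining = 460
after view 2 [z-axis, 73 of 100 cells solid] → remaining = 337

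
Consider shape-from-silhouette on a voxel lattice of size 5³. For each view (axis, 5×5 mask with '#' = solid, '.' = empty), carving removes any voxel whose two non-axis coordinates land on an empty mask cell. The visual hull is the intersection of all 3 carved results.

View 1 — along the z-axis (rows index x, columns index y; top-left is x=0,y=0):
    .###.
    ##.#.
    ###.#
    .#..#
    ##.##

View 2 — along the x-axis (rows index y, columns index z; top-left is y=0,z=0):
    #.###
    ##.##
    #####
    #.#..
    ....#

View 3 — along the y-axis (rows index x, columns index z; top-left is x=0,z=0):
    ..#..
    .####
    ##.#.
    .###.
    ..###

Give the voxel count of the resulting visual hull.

voxel count = 26

before carving: 125 voxels (5×5×5)
[1] z-view keeps 16 columns → grid now 80
[2] x-view keeps 16 columns → grid now 51
[3] y-view keeps 14 columns → grid now 26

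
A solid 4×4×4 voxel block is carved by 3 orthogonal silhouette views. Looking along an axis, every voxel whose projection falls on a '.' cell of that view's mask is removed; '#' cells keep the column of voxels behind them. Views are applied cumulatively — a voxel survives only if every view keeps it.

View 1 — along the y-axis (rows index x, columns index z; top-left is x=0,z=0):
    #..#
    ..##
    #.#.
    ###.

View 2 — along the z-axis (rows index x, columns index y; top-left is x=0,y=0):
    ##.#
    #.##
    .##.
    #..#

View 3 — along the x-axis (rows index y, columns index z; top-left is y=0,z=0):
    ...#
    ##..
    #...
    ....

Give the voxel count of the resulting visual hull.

voxel count = 5

start: 4×4×4 = 64 voxels
  1. axis=1 (XZ plane), |mask|=9  ⇒  voxels=36
  2. axis=2 (XY plane), |mask|=10  ⇒  voxels=22
  3. axis=0 (YZ plane), |mask|=4  ⇒  voxels=5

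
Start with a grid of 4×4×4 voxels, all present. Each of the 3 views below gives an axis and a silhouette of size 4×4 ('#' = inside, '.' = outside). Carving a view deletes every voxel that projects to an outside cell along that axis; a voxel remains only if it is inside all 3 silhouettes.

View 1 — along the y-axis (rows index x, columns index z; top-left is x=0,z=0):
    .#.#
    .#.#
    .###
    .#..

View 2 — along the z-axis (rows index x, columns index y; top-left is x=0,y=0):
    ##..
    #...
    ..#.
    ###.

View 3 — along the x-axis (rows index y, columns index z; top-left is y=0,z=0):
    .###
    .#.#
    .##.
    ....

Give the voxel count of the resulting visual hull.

11 voxels

full grid |V| = 64
carve view 1 (along y, XZ-mask fill 8/16): 32 voxels remain
carve view 2 (along z, XY-mask fill 7/16): 12 voxels remain
carve view 3 (along x, YZ-mask fill 7/16): 11 voxels remain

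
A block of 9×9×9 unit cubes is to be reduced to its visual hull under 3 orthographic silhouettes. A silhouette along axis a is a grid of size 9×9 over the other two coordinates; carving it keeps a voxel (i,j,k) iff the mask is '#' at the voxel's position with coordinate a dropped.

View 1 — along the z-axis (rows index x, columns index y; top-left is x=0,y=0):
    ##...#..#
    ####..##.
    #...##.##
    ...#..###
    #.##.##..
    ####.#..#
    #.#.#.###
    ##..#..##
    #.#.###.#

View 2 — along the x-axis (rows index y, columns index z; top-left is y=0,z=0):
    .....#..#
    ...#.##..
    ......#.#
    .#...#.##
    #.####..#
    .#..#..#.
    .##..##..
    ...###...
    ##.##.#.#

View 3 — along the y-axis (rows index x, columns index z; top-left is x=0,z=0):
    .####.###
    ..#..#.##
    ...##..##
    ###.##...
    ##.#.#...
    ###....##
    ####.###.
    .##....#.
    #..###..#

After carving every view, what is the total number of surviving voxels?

initial block: 9^3 = 729
step 1: project along z, AND mask (47/81) → |grid| = 423
step 2: project along x, AND mask (33/81) → |grid| = 170
step 3: project along y, AND mask (44/81) → |grid| = 90

remaining voxels: 90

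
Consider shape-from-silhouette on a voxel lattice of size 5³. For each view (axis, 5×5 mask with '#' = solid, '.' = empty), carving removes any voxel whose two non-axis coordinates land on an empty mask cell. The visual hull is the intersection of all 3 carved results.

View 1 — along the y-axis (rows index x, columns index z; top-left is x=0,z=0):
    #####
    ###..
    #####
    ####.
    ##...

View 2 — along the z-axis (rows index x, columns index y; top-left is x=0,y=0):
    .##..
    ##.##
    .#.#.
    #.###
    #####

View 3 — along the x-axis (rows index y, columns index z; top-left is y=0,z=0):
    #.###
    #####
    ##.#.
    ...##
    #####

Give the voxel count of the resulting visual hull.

full grid |V| = 125
carve view 1 (along y, XZ-mask fill 19/25): 95 voxels remain
carve view 2 (along z, XY-mask fill 17/25): 58 voxels remain
carve view 3 (along x, YZ-mask fill 19/25): 41 voxels remain

41 voxels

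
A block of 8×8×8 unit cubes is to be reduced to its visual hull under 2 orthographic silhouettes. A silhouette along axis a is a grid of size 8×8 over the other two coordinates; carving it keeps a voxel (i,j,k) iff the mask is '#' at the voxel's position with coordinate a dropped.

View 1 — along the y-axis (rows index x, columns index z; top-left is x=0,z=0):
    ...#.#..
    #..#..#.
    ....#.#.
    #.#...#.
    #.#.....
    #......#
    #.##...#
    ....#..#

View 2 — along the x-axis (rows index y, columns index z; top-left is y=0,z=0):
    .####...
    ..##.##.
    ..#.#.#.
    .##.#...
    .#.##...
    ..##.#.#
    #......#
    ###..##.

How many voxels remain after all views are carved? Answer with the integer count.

|visual hull| = 66

full grid |V| = 512
  1. axis=1 (XZ plane), |mask|=20  ⇒  voxels=160
  2. axis=0 (YZ plane), |mask|=28  ⇒  voxels=66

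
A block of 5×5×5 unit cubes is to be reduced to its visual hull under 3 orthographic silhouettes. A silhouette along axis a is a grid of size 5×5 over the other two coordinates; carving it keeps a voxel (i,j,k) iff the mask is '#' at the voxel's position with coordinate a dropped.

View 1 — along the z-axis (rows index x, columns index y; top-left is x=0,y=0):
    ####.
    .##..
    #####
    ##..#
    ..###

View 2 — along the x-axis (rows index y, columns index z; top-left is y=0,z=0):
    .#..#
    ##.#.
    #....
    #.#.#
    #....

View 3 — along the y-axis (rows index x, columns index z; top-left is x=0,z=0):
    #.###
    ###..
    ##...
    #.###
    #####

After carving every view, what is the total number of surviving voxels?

remaining voxels: 25

before carving: 125 voxels (5×5×5)
after view 1 [z-axis, 17 of 25 cells solid] → remaining = 85
after view 2 [x-axis, 10 of 25 cells solid] → remaining = 34
after view 3 [y-axis, 18 of 25 cells solid] → remaining = 25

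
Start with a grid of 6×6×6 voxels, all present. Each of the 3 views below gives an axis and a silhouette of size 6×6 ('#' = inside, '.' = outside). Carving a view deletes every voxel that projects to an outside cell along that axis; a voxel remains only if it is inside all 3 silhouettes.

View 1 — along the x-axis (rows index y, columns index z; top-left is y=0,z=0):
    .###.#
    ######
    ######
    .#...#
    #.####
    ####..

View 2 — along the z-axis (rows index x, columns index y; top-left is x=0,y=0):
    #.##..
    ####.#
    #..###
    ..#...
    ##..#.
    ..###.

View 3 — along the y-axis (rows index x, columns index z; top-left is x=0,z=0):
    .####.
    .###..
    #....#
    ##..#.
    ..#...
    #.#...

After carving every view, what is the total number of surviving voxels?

remaining voxels: 36

initial block: 6^3 = 216
V1 x: intersect with YZ mask (27 set) -- 162 left
V2 z: intersect with XY mask (19 set) -- 83 left
V3 y: intersect with XZ mask (15 set) -- 36 left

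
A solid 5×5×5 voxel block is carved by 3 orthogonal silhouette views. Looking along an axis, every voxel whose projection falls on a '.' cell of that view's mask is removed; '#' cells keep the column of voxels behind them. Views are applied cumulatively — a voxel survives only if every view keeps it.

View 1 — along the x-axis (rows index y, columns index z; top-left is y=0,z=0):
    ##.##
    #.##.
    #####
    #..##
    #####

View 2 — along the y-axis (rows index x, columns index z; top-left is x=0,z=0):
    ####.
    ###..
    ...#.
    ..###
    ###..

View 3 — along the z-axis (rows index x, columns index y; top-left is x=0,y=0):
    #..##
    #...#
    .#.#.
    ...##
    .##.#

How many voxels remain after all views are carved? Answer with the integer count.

before carving: 125 voxels (5×5×5)
step 1: project along x, AND mask (20/25) → |grid| = 100
step 2: project along y, AND mask (14/25) → |grid| = 55
step 3: project along z, AND mask (12/25) → |grid| = 29

|visual hull| = 29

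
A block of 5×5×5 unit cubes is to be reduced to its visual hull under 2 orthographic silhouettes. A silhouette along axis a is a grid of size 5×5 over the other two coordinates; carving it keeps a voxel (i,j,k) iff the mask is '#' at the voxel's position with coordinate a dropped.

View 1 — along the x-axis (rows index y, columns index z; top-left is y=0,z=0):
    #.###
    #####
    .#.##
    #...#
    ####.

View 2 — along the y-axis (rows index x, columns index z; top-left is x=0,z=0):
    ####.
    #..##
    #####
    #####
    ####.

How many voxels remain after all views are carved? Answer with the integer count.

|visual hull| = 76

before carving: 125 voxels (5×5×5)
carve view 1 (along x, YZ-mask fill 18/25): 90 voxels remain
carve view 2 (along y, XZ-mask fill 21/25): 76 voxels remain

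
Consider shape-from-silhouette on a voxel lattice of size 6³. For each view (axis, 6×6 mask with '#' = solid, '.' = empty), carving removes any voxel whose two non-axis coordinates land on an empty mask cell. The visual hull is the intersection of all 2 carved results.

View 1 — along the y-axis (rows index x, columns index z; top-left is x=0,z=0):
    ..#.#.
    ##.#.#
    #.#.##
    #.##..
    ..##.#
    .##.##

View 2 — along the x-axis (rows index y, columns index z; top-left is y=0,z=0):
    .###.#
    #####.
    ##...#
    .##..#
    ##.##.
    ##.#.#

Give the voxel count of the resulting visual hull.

73 voxels

full grid |V| = 216
[1] y-view keeps 20 columns → grid now 120
[2] x-view keeps 23 columns → grid now 73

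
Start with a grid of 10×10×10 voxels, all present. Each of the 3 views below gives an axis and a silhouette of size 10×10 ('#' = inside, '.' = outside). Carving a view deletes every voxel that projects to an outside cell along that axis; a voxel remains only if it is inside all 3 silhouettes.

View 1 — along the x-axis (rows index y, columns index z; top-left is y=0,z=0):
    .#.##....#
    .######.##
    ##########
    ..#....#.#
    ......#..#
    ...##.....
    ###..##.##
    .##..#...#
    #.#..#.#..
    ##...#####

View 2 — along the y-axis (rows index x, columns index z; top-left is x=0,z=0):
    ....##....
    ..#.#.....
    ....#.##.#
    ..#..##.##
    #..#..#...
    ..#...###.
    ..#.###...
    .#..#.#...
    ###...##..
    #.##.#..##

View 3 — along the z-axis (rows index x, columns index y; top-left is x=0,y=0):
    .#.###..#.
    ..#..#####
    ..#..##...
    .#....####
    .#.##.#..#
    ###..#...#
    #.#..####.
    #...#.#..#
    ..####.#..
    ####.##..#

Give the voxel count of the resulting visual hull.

initial block: 10^3 = 1000
step 1: project along x, AND mask (51/100) → |grid| = 510
step 2: project along y, AND mask (38/100) → |grid| = 195
step 3: project along z, AND mask (51/100) → |grid| = 108

voxel count = 108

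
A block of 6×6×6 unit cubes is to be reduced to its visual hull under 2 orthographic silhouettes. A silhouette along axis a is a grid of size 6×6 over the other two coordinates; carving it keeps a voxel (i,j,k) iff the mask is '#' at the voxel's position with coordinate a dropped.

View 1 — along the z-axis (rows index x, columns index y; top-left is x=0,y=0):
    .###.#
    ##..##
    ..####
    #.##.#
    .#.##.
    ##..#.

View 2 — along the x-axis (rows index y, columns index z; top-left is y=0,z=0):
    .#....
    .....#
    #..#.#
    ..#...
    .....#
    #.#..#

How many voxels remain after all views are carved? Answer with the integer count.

|visual hull| = 36

start: 6×6×6 = 216 voxels
after view 1 [z-axis, 22 of 36 cells solid] → remaining = 132
after view 2 [x-axis, 10 of 36 cells solid] → remaining = 36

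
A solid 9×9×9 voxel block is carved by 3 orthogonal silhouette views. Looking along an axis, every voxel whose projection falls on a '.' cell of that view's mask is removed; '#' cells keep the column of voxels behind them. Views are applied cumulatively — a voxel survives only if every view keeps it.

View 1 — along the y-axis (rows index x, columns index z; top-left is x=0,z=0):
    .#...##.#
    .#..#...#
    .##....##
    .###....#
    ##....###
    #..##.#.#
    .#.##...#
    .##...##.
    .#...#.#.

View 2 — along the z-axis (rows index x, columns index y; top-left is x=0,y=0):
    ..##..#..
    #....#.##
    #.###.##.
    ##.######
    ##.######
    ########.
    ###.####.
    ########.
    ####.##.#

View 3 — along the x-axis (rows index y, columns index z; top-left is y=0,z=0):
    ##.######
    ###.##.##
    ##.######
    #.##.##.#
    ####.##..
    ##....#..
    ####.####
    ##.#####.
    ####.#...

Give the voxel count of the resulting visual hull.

remaining voxels: 174

before carving: 729 voxels (9×9×9)
  1. axis=1 (XZ plane), |mask|=36  ⇒  voxels=324
  2. axis=2 (XY plane), |mask|=59  ⇒  voxels=241
  3. axis=0 (YZ plane), |mask|=58  ⇒  voxels=174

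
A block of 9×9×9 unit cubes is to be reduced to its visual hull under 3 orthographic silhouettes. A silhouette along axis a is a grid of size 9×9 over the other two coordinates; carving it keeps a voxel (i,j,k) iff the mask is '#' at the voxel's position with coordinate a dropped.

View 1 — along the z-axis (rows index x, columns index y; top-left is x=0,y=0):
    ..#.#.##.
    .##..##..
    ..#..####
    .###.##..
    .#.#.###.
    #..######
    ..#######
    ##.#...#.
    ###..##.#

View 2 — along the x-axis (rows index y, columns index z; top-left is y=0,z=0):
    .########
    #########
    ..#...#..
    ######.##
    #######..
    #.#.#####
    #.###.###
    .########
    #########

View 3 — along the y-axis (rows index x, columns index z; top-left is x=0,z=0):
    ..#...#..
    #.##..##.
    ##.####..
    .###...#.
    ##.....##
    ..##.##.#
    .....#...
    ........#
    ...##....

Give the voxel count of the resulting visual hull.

initial block: 9^3 = 729
  1. axis=2 (XY plane), |mask|=47  ⇒  voxels=423
  2. axis=0 (YZ plane), |mask|=65  ⇒  voxels=331
  3. axis=1 (XZ plane), |mask|=30  ⇒  voxels=124

voxel count = 124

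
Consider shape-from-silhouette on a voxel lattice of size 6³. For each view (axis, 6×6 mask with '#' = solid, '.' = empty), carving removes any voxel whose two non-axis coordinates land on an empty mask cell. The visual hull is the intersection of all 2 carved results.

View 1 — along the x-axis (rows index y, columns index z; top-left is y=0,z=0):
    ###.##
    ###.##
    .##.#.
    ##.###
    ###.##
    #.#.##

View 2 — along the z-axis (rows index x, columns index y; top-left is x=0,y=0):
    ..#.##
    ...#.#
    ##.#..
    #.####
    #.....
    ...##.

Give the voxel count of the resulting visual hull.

initial block: 6^3 = 216
V1 x: intersect with YZ mask (27 set) -- 162 left
V2 z: intersect with XY mask (16 set) -- 73 left

voxel count = 73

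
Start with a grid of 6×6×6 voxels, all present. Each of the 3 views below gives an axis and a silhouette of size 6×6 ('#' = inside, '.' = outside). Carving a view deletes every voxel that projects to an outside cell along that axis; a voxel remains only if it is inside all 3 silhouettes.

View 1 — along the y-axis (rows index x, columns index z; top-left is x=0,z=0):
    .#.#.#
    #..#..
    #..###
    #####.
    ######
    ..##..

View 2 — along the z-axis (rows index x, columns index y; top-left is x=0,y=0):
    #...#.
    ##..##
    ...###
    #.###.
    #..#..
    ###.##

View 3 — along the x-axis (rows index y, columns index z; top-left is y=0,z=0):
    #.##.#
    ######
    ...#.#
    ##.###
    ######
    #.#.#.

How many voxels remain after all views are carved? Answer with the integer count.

voxel count = 52

full grid |V| = 216
[1] y-view keeps 22 columns → grid now 132
[2] z-view keeps 20 columns → grid now 68
[3] x-view keeps 26 columns → grid now 52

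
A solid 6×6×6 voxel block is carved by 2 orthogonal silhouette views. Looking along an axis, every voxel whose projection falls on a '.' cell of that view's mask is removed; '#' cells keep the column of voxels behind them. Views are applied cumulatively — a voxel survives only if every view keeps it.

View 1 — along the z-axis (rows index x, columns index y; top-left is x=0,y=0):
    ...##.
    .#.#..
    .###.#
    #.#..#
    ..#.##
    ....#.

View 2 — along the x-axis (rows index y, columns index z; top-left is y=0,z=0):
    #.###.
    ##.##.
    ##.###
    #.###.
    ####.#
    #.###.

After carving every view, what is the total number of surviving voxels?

voxel count = 66

start: 6×6×6 = 216 voxels
carve view 1 (along z, XY-mask fill 15/36): 90 voxels remain
carve view 2 (along x, YZ-mask fill 26/36): 66 voxels remain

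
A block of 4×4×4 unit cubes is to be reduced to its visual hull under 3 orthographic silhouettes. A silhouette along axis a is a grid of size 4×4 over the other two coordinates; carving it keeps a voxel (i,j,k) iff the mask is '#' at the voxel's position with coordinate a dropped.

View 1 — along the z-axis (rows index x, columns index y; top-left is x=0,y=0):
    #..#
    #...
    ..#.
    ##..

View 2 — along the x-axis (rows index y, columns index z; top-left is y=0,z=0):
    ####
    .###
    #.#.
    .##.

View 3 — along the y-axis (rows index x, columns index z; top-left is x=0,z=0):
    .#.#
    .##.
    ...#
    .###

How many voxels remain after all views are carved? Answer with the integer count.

before carving: 64 voxels (4×4×4)
V1 z: intersect with XY mask (6 set) -- 24 left
V2 x: intersect with YZ mask (11 set) -- 19 left
V3 y: intersect with XZ mask (8 set) -- 11 left

|visual hull| = 11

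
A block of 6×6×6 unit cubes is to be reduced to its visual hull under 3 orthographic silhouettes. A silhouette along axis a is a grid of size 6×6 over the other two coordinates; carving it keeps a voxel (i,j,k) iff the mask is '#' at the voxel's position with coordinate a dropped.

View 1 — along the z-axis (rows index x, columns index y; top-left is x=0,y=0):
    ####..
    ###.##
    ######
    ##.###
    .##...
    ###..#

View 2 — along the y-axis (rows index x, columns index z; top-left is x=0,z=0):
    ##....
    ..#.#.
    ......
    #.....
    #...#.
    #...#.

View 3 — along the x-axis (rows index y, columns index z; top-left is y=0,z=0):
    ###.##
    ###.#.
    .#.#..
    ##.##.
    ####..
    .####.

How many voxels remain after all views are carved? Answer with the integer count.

start: 6×6×6 = 216 voxels
  1. axis=2 (XY plane), |mask|=26  ⇒  voxels=156
  2. axis=1 (XZ plane), |mask|=9  ⇒  voxels=35
  3. axis=0 (YZ plane), |mask|=23  ⇒  voxels=25

voxel count = 25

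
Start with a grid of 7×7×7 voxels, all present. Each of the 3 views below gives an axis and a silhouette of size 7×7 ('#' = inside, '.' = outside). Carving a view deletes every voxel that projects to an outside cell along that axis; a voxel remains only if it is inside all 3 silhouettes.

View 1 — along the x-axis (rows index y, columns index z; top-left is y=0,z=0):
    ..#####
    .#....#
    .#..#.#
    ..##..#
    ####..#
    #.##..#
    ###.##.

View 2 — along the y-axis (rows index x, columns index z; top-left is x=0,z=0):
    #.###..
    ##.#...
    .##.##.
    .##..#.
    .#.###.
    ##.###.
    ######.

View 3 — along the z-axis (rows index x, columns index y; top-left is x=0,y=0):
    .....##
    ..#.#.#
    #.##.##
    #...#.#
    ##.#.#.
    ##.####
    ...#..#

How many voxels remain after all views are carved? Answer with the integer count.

57 voxels

before carving: 343 voxels (7×7×7)
V1 x: intersect with YZ mask (27 set) -- 189 left
V2 y: intersect with XZ mask (29 set) -- 101 left
V3 z: intersect with XY mask (25 set) -- 57 left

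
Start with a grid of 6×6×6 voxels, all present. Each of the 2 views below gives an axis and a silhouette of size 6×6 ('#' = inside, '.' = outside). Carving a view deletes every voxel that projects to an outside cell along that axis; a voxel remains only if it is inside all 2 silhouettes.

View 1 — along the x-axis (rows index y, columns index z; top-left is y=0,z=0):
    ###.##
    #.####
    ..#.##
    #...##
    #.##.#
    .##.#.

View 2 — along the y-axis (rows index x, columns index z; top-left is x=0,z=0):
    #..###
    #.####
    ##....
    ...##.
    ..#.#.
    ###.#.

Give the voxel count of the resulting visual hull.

before carving: 216 voxels (6×6×6)
after view 1 [x-axis, 23 of 36 cells solid] → remaining = 138
after view 2 [y-axis, 19 of 36 cells solid] → remaining = 76

remaining voxels: 76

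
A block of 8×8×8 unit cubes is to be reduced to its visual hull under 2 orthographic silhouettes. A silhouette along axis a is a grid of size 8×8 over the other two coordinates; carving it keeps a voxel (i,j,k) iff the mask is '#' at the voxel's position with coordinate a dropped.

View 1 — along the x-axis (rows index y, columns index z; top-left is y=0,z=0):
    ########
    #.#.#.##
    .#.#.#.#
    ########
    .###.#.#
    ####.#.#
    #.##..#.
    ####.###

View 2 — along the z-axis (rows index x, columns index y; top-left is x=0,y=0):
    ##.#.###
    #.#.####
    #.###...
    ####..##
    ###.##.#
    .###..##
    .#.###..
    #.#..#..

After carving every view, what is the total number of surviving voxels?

238 voxels

start: 8×8×8 = 512 voxels
  1. axis=0 (YZ plane), |mask|=47  ⇒  voxels=376
  2. axis=2 (XY plane), |mask|=40  ⇒  voxels=238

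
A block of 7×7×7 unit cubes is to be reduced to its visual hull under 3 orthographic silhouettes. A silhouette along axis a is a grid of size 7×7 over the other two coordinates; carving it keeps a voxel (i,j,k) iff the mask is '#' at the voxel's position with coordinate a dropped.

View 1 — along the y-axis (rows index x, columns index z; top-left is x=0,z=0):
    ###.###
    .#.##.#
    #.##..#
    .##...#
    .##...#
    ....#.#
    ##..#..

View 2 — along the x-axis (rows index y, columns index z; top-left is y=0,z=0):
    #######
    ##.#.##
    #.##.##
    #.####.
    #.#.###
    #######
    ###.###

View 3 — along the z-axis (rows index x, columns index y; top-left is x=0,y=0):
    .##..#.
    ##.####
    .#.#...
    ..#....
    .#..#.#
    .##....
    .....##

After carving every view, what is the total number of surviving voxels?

voxel count = 55

initial block: 7^3 = 343
[1] y-view keeps 25 columns → grid now 175
[2] x-view keeps 40 columns → grid now 138
[3] z-view keeps 19 columns → grid now 55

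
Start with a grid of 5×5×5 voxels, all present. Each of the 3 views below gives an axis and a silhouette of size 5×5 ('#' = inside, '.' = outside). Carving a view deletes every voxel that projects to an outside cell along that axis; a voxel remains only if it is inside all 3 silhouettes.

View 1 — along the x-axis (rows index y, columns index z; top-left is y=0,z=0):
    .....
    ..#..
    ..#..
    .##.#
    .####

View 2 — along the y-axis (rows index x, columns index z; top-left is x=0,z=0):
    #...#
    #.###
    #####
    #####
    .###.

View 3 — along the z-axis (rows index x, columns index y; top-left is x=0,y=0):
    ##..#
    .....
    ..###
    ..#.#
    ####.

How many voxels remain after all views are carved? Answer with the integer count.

remaining voxels: 18

before carving: 125 voxels (5×5×5)
carve view 1 (along x, YZ-mask fill 9/25): 45 voxels remain
carve view 2 (along y, XZ-mask fill 19/25): 34 voxels remain
carve view 3 (along z, XY-mask fill 12/25): 18 voxels remain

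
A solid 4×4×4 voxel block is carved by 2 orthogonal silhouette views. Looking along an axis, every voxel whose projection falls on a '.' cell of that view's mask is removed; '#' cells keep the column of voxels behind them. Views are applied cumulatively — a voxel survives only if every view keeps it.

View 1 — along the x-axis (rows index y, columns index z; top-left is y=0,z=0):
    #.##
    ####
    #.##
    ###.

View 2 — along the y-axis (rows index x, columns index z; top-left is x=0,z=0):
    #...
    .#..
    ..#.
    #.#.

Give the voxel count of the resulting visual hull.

before carving: 64 voxels (4×4×4)
carve view 1 (along x, YZ-mask fill 13/16): 52 voxels remain
carve view 2 (along y, XZ-mask fill 5/16): 18 voxels remain

voxel count = 18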